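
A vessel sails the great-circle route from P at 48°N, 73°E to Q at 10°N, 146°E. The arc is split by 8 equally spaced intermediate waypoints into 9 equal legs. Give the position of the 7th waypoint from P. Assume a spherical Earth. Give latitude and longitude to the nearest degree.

Write both endpoints as unit vectors p₁, p₂ with components (cos φ cos λ, cos φ sin λ, sin φ).
The central angle between the endpoints is δ = arccos(p₁·p₂) ≈ 1.243 rad (71.2°).
Interpolate at f = 7/9 with slerp weights a = sin((1−f)δ)/sin δ ≈ 0.288, b = sin(fδ)/sin δ ≈ 0.869.
p = a·p₁ + b·p₂ ≈ (-0.653, 0.663, 0.365); φ = arcsin(p_z) ≈ 21.41°, λ = atan2(p_y, p_x) ≈ 134.58°.

≈ 21°N, 135°E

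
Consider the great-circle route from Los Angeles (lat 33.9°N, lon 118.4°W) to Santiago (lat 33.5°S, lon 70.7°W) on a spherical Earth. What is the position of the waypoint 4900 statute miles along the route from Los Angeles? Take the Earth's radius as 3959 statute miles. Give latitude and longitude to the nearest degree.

From cos δ = sin φ₁ sin φ₂ + cos φ₁ cos φ₂ cos Δλ, the central angle is δ ≈ 1.412 rad (80.9°). The total great-circle distance is δ·R ≈ 1.412 × 3959 ≈ 5591 mi, so the target fraction is f = 4900/5591 ≈ 0.876.
Interpolate at f ≈ 0.876 with slerp weights a = sin((1−f)δ)/sin δ ≈ 0.176, b = sin(fδ)/sin δ ≈ 0.957.
p = a·p₁ + b·p₂ ≈ (0.194, -0.882, -0.430); φ = arcsin(p_z) ≈ -25.48°, λ = atan2(p_y, p_x) ≈ -77.57°.

≈ lat 25°S, lon 78°W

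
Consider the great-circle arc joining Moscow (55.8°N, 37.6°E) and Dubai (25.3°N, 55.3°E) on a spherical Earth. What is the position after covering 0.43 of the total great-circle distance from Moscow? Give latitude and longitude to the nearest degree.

≈ (43°N, 47°E)

Convert each endpoint to a unit vector on the sphere (x = cos φ cos λ, y = cos φ sin λ, z = sin φ).
The central angle between the endpoints is δ = arccos(p₁·p₂) ≈ 0.578 rad (33.1°).
Interpolate at f = 0.43 with slerp weights a = sin((1−f)δ)/sin δ ≈ 0.592, b = sin(fδ)/sin δ ≈ 0.450.
p = a·p₁ + b·p₂ ≈ (0.495, 0.538, 0.682); φ = arcsin(p_z) ≈ 43.01°, λ = atan2(p_y, p_x) ≈ 47.34°.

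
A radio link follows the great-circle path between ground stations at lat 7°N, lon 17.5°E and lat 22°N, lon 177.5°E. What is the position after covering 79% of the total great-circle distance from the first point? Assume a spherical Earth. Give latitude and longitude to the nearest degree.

Convert each endpoint to a unit vector on the sphere (x = cos φ cos λ, y = cos φ sin λ, z = sin φ).
The central angle between the endpoints is δ = arccos(p₁·p₂) ≈ 2.531 rad (145.0°).
Interpolate at f = 0.79 with slerp weights a = sin((1−f)δ)/sin δ ≈ 0.883, b = sin(fδ)/sin δ ≈ 1.586.
p = a·p₁ + b·p₂ ≈ (-0.633, 0.328, 0.702); φ = arcsin(p_z) ≈ 44.56°, λ = atan2(p_y, p_x) ≈ 152.61°.

≈ lat 45°N, lon 153°E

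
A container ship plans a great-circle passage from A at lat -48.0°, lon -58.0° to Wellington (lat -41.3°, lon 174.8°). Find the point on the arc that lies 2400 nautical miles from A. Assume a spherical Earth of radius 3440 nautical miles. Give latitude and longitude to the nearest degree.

≈ lat -66°, lon -129°

The haversine formula gives a central angle δ ≈ 1.383 rad (79.2°) between the endpoints. The total great-circle distance is δ·R ≈ 1.383 × 3440 ≈ 4758 nmi, so the target fraction is f = 2400/4758 ≈ 0.504.
Interpolate at f ≈ 0.504 with slerp weights a = sin((1−f)δ)/sin δ ≈ 0.644, b = sin(fδ)/sin δ ≈ 0.654.
p = a·p₁ + b·p₂ ≈ (-0.261, -0.321, -0.910); φ = arcsin(p_z) ≈ -65.57°, λ = atan2(p_y, p_x) ≈ -129.08°.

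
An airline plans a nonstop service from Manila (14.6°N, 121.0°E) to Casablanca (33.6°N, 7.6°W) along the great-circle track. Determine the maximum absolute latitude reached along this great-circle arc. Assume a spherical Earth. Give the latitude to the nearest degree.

≈ 47°N

The great circle lies in the plane with unit normal n̂ = (p₁ × p₂)/|p₁ × p₂|.
Here n̂_z ≈ -0.676; the vertex latitude is φ_max = arccos|n̂_z| ≈ 47.5°.
Check via Clairaut: cos φ_max = |cos φ₁| · sin C = cos(14.6°)·sin(44.3°) ≈ 0.676, again giving ≈ 47.5°.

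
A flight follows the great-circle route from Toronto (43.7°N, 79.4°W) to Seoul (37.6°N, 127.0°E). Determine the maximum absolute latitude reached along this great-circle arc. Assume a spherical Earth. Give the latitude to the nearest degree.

The great circle lies in the plane with unit normal n̂ = (p₁ × p₂)/|p₁ × p₂|.
Here n̂_z ≈ -0.256; the vertex latitude is φ_max = arccos|n̂_z| ≈ 75.2°.
Check via Clairaut: cos φ_max = |cos φ₁| · sin C = cos(43.7°)·sin(20.7°) ≈ 0.256, again giving ≈ 75.2°.

≈ 75°N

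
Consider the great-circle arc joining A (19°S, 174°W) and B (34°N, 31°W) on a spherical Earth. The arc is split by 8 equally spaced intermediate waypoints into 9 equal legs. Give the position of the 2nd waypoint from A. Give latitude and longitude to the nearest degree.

≈ (1°S, 147°W)

Convert each endpoint to a unit vector on the sphere (x = cos φ cos λ, y = cos φ sin λ, z = sin φ).
The central angle between the endpoints is δ = arccos(p₁·p₂) ≈ 2.512 rad (143.9°).
Interpolate at f = 2/9 with slerp weights a = sin((1−f)δ)/sin δ ≈ 1.575, b = sin(fδ)/sin δ ≈ 0.899.
p = a·p₁ + b·p₂ ≈ (-0.842, -0.540, -0.010); φ = arcsin(p_z) ≈ -0.57°, λ = atan2(p_y, p_x) ≈ -147.35°.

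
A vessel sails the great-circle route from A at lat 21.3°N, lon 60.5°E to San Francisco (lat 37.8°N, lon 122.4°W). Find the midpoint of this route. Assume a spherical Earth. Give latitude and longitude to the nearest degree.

Write both endpoints as unit vectors p₁, p₂ with components (cos φ cos λ, cos φ sin λ, sin φ).
The central angle between the endpoints is δ = arccos(p₁·p₂) ≈ 2.109 rad (120.8°).
Interpolate at f = 1/2 with slerp weights a = sin((1−f)δ)/sin δ ≈ 1.013, b = sin(fδ)/sin δ ≈ 1.013.
p = a·p₁ + b·p₂ ≈ (0.036, 0.146, 0.989); φ = arcsin(p_z) ≈ 81.38°, λ = atan2(p_y, p_x) ≈ 76.17°.

≈ lat 81°N, lon 76°E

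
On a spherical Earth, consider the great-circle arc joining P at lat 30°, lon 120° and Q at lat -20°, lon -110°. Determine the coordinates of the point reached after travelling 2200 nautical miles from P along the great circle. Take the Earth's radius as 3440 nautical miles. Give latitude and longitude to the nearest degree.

≈ lat 24°, lon 161°

Write both endpoints as unit vectors p₁, p₂ with components (cos φ cos λ, cos φ sin λ, sin φ).
The central angle between the endpoints is δ = arccos(p₁·p₂) ≈ 2.338 rad (134.0°). The total great-circle distance is δ·R ≈ 2.338 × 3440 ≈ 8043 nmi, so the target fraction is f = 2200/8043 ≈ 0.274.
Interpolate at f ≈ 0.274 with slerp weights a = sin((1−f)δ)/sin δ ≈ 1.378, b = sin(fδ)/sin δ ≈ 0.829.
p = a·p₁ + b·p₂ ≈ (-0.863, 0.301, 0.405); φ = arcsin(p_z) ≈ 23.91°, λ = atan2(p_y, p_x) ≈ 160.76°.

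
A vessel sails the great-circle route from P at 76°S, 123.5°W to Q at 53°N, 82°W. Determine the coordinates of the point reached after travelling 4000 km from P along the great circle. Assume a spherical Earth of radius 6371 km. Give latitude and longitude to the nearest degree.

From cos δ = sin φ₁ sin φ₂ + cos φ₁ cos φ₂ cos Δλ, the central angle is δ ≈ 2.299 rad (131.7°). The total great-circle distance is δ·R ≈ 2.299 × 6371 ≈ 14650 km, so the target fraction is f = 4000/14650 ≈ 0.273.
Interpolate at f ≈ 0.273 with slerp weights a = sin((1−f)δ)/sin δ ≈ 1.334, b = sin(fδ)/sin δ ≈ 0.787.
p = a·p₁ + b·p₂ ≈ (-0.112, -0.738, -0.665); φ = arcsin(p_z) ≈ -41.69°, λ = atan2(p_y, p_x) ≈ -98.64°.

≈ 42°S, 99°W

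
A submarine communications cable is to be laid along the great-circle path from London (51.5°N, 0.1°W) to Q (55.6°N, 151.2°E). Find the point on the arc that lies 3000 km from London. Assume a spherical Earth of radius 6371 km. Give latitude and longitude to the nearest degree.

Convert each endpoint to a unit vector on the sphere (x = cos φ cos λ, y = cos φ sin λ, z = sin φ).
The central angle between the endpoints is δ = arccos(p₁·p₂) ≈ 1.227 rad (70.3°). The total great-circle distance is δ·R ≈ 1.227 × 6371 ≈ 7816 km, so the target fraction is f = 3000/7816 ≈ 0.384.
Interpolate at f ≈ 0.384 with slerp weights a = sin((1−f)δ)/sin δ ≈ 0.729, b = sin(fδ)/sin δ ≈ 0.482.
p = a·p₁ + b·p₂ ≈ (0.215, 0.130, 0.968); φ = arcsin(p_z) ≈ 75.44°, λ = atan2(p_y, p_x) ≈ 31.23°.

≈ (75°N, 31°E)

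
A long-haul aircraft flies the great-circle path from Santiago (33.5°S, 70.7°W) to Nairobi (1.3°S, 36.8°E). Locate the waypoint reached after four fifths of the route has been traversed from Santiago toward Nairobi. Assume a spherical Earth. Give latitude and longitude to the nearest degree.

Convert each endpoint to a unit vector on the sphere (x = cos φ cos λ, y = cos φ sin λ, z = sin φ).
The central angle between the endpoints is δ = arccos(p₁·p₂) ≈ 1.811 rad (103.8°).
Interpolate at f = 4/5 with slerp weights a = sin((1−f)δ)/sin δ ≈ 0.365, b = sin(fδ)/sin δ ≈ 1.022.
p = a·p₁ + b·p₂ ≈ (0.919, 0.325, -0.225); φ = arcsin(p_z) ≈ -12.98°, λ = atan2(p_y, p_x) ≈ 19.47°.

≈ 13°S, 19°E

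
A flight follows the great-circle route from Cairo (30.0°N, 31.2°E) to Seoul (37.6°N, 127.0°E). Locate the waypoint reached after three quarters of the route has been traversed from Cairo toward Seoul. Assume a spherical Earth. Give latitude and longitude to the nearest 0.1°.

≈ 44.1°N, 103.2°E

The haversine formula gives a central angle δ ≈ 1.333 rad (76.4°) between the endpoints.
Interpolate at f = 3/4 with slerp weights a = sin((1−f)δ)/sin δ ≈ 0.337, b = sin(fδ)/sin δ ≈ 0.866.
p = a·p₁ + b·p₂ ≈ (-0.163, 0.699, 0.696); φ = arcsin(p_z) ≈ 44.14°, λ = atan2(p_y, p_x) ≈ 103.17°.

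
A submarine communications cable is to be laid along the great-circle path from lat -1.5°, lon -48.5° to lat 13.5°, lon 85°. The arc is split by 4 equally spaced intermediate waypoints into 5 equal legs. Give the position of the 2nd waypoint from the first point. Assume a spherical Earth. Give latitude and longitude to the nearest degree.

≈ lat 13°, lon 3°

Convert each endpoint to a unit vector on the sphere (x = cos φ cos λ, y = cos φ sin λ, z = sin φ).
The central angle between the endpoints is δ = arccos(p₁·p₂) ≈ 2.312 rad (132.5°).
Interpolate at f = 2/5 with slerp weights a = sin((1−f)δ)/sin δ ≈ 1.333, b = sin(fδ)/sin δ ≈ 1.083.
p = a·p₁ + b·p₂ ≈ (0.975, 0.051, 0.218); φ = arcsin(p_z) ≈ 12.58°, λ = atan2(p_y, p_x) ≈ 2.98°.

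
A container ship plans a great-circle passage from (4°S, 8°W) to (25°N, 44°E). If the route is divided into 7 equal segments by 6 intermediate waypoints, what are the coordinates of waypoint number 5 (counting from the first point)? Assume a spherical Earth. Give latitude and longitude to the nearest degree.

From cos δ = sin φ₁ sin φ₂ + cos φ₁ cos φ₂ cos Δλ, the central angle is δ ≈ 1.016 rad (58.2°).
Interpolate at f = 5/7 with slerp weights a = sin((1−f)δ)/sin δ ≈ 0.337, b = sin(fδ)/sin δ ≈ 0.781.
p = a·p₁ + b·p₂ ≈ (0.842, 0.445, 0.306); φ = arcsin(p_z) ≈ 17.85°, λ = atan2(p_y, p_x) ≈ 27.86°.

≈ (18°N, 28°E)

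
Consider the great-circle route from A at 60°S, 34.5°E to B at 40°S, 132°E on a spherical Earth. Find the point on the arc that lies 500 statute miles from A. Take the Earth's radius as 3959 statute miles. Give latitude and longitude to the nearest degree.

Write both endpoints as unit vectors p₁, p₂ with components (cos φ cos λ, cos φ sin λ, sin φ).
The central angle between the endpoints is δ = arccos(p₁·p₂) ≈ 1.039 rad (59.6°). The total great-circle distance is δ·R ≈ 1.039 × 3959 ≈ 4115 mi, so the target fraction is f = 500/4115 ≈ 0.121.
Interpolate at f ≈ 0.121 with slerp weights a = sin((1−f)δ)/sin δ ≈ 0.918, b = sin(fδ)/sin δ ≈ 0.146.
p = a·p₁ + b·p₂ ≈ (0.303, 0.343, -0.889); φ = arcsin(p_z) ≈ -62.74°, λ = atan2(p_y, p_x) ≈ 48.52°.

≈ 63°S, 49°E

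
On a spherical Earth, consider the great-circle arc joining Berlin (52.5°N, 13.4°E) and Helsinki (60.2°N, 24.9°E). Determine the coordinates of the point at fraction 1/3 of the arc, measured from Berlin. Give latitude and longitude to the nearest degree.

≈ (55°N, 17°E)

From cos δ = sin φ₁ sin φ₂ + cos φ₁ cos φ₂ cos Δλ, the central angle is δ ≈ 0.174 rad (10.0°).
Interpolate at f = 1/3 with slerp weights a = sin((1−f)δ)/sin δ ≈ 0.669, b = sin(fδ)/sin δ ≈ 0.335.
p = a·p₁ + b·p₂ ≈ (0.547, 0.164, 0.821); φ = arcsin(p_z) ≈ 55.18°, λ = atan2(p_y, p_x) ≈ 16.73°.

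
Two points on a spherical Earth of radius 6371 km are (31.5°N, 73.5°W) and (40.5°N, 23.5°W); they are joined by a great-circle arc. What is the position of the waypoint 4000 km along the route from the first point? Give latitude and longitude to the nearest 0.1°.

≈ (40.6°N, 30.0°W)

Convert each endpoint to a unit vector on the sphere (x = cos φ cos λ, y = cos φ sin λ, z = sin φ).
The central angle between the endpoints is δ = arccos(p₁·p₂) ≈ 0.713 rad (40.9°). The total great-circle distance is δ·R ≈ 0.713 × 6371 ≈ 4546 km, so the target fraction is f = 4000/4546 ≈ 0.880.
Interpolate at f ≈ 0.880 with slerp weights a = sin((1−f)δ)/sin δ ≈ 0.131, b = sin(fδ)/sin δ ≈ 0.898.
p = a·p₁ + b·p₂ ≈ (0.658, -0.379, 0.651); φ = arcsin(p_z) ≈ 40.63°, λ = atan2(p_y, p_x) ≈ -29.96°.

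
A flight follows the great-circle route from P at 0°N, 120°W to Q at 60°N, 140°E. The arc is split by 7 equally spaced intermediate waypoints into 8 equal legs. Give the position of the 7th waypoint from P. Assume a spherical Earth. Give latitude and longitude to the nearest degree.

Write both endpoints as unit vectors p₁, p₂ with components (cos φ cos λ, cos φ sin λ, sin φ).
The central angle between the endpoints is δ = arccos(p₁·p₂) ≈ 1.658 rad (95.0°).
Interpolate at f = 7/8 with slerp weights a = sin((1−f)δ)/sin δ ≈ 0.207, b = sin(fδ)/sin δ ≈ 0.997.
p = a·p₁ + b·p₂ ≈ (-0.485, 0.141, 0.863); φ = arcsin(p_z) ≈ 59.66°, λ = atan2(p_y, p_x) ≈ 163.74°.

≈ 60°N, 164°E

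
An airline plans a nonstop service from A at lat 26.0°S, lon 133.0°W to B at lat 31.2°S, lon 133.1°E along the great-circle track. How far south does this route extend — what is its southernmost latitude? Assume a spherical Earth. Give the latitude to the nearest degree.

≈ 39°S

The great circle lies in the plane with unit normal n̂ = (p₁ × p₂)/|p₁ × p₂|.
Here n̂_z ≈ -0.779; the vertex latitude is φ_max = arccos|n̂_z| ≈ 38.8°.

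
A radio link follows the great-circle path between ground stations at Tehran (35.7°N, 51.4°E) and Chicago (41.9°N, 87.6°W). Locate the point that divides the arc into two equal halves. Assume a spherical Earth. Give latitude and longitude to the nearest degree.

Convert each endpoint to a unit vector on the sphere (x = cos φ cos λ, y = cos φ sin λ, z = sin φ).
The central angle between the endpoints is δ = arccos(p₁·p₂) ≈ 1.637 rad (93.8°).
Interpolate at f = 1/2 with slerp weights a = sin((1−f)δ)/sin δ ≈ 0.732, b = sin(fδ)/sin δ ≈ 0.732.
p = a·p₁ + b·p₂ ≈ (0.394, -0.080, 0.916); φ = arcsin(p_z) ≈ 66.32°, λ = atan2(p_y, p_x) ≈ -11.46°.

≈ 66°N, 11°W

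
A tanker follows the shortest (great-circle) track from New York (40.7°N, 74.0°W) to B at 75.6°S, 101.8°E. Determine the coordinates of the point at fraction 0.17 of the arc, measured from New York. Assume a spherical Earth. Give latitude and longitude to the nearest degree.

The haversine formula gives a central angle δ ≈ 2.532 rad (145.0°) between the endpoints.
Interpolate at f = 0.17 with slerp weights a = sin((1−f)δ)/sin δ ≈ 1.506, b = sin(fδ)/sin δ ≈ 0.728.
p = a·p₁ + b·p₂ ≈ (0.278, -0.920, 0.276); φ = arcsin(p_z) ≈ 16.05°, λ = atan2(p_y, p_x) ≈ -73.21°.

≈ 16°N, 73°W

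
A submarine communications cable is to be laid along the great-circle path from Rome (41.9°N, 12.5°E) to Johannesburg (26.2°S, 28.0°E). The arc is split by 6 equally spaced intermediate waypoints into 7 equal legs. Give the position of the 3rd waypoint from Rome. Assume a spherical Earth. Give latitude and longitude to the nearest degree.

Write both endpoints as unit vectors p₁, p₂ with components (cos φ cos λ, cos φ sin λ, sin φ).
The central angle between the endpoints is δ = arccos(p₁·p₂) ≈ 1.215 rad (69.6°).
Interpolate at f = 3/7 with slerp weights a = sin((1−f)δ)/sin δ ≈ 0.683, b = sin(fδ)/sin δ ≈ 0.531.
p = a·p₁ + b·p₂ ≈ (0.916, 0.333, 0.222); φ = arcsin(p_z) ≈ 12.80°, λ = atan2(p_y, p_x) ≈ 20.00°.

≈ 13°N, 20°E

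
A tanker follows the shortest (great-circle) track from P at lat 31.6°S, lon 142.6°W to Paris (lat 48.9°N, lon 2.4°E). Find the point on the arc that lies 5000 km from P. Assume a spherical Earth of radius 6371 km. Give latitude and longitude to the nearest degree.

≈ lat 3°N, lon 112°W

Write both endpoints as unit vectors p₁, p₂ with components (cos φ cos λ, cos φ sin λ, sin φ).
The central angle between the endpoints is δ = arccos(p₁·p₂) ≈ 2.593 rad (148.6°). The total great-circle distance is δ·R ≈ 2.593 × 6371 ≈ 16523 km, so the target fraction is f = 5000/16523 ≈ 0.303.
Interpolate at f ≈ 0.303 with slerp weights a = sin((1−f)δ)/sin δ ≈ 1.865, b = sin(fδ)/sin δ ≈ 1.356.
p = a·p₁ + b·p₂ ≈ (-0.371, -0.927, 0.045); φ = arcsin(p_z) ≈ 2.56°, λ = atan2(p_y, p_x) ≈ -111.81°.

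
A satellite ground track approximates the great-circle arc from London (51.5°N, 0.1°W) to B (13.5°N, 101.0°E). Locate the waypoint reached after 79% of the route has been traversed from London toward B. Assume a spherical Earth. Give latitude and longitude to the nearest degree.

≈ (27°N, 89°E)

Convert each endpoint to a unit vector on the sphere (x = cos φ cos λ, y = cos φ sin λ, z = sin φ).
The central angle between the endpoints is δ = arccos(p₁·p₂) ≈ 1.505 rad (86.2°).
Interpolate at f = 0.79 with slerp weights a = sin((1−f)δ)/sin δ ≈ 0.311, b = sin(fδ)/sin δ ≈ 0.930.
p = a·p₁ + b·p₂ ≈ (0.021, 0.887, 0.461); φ = arcsin(p_z) ≈ 27.44°, λ = atan2(p_y, p_x) ≈ 88.62°.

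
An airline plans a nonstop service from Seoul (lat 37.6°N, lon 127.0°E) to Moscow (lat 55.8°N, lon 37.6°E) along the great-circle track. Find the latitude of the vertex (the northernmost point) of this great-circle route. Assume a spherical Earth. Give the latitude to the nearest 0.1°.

The great circle lies in the plane with unit normal n̂ = (p₁ × p₂)/|p₁ × p₂|.
Here n̂_z ≈ -0.517; the vertex latitude is φ_max = arccos|n̂_z| ≈ 58.8°.

≈ 58.8°N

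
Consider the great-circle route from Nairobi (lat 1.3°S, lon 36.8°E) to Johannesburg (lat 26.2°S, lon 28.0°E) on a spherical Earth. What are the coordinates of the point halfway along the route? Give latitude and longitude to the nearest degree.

≈ lat 14°S, lon 33°E

The haversine formula gives a central angle δ ≈ 0.459 rad (26.3°) between the endpoints.
Interpolate at f = 1/2 with slerp weights a = sin((1−f)δ)/sin δ ≈ 0.513, b = sin(fδ)/sin δ ≈ 0.513.
p = a·p₁ + b·p₂ ≈ (0.818, 0.524, -0.238); φ = arcsin(p_z) ≈ -13.79°, λ = atan2(p_y, p_x) ≈ 32.64°.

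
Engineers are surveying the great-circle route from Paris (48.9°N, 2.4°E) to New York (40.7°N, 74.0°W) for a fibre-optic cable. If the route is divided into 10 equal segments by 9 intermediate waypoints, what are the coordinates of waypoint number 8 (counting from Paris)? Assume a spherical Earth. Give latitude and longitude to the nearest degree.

The haversine formula gives a central angle δ ≈ 0.917 rad (52.5°) between the endpoints.
Interpolate at f = 8/10 with slerp weights a = sin((1−f)δ)/sin δ ≈ 0.230, b = sin(fδ)/sin δ ≈ 0.843.
p = a·p₁ + b·p₂ ≈ (0.327, -0.608, 0.723); φ = arcsin(p_z) ≈ 46.31°, λ = atan2(p_y, p_x) ≈ -61.73°.

≈ 46°N, 62°W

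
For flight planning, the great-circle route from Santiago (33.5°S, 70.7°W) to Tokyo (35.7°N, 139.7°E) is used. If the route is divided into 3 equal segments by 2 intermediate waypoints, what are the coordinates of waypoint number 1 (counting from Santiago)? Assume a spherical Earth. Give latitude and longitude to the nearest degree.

≈ (11°S, 122°W)

The haversine formula gives a central angle δ ≈ 2.705 rad (155.0°) between the endpoints.
Interpolate at f = 1/3 with slerp weights a = sin((1−f)δ)/sin δ ≈ 2.301, b = sin(fδ)/sin δ ≈ 1.855.
p = a·p₁ + b·p₂ ≈ (-0.514, -0.837, -0.188); φ = arcsin(p_z) ≈ -10.82°, λ = atan2(p_y, p_x) ≈ -121.59°.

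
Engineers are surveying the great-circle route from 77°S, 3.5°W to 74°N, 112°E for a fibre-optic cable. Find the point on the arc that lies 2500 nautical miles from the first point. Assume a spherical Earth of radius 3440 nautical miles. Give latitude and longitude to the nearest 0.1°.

≈ 42.2°S, 52.8°E

Convert each endpoint to a unit vector on the sphere (x = cos φ cos λ, y = cos φ sin λ, z = sin φ).
The central angle between the endpoints is δ = arccos(p₁·p₂) ≈ 2.870 rad (164.4°). The total great-circle distance is δ·R ≈ 2.870 × 3440 ≈ 9872 nmi, so the target fraction is f = 2500/9872 ≈ 0.253.
Interpolate at f ≈ 0.253 with slerp weights a = sin((1−f)δ)/sin δ ≈ 3.132, b = sin(fδ)/sin δ ≈ 2.476.
p = a·p₁ + b·p₂ ≈ (0.448, 0.590, -0.672); φ = arcsin(p_z) ≈ -42.23°, λ = atan2(p_y, p_x) ≈ 52.80°.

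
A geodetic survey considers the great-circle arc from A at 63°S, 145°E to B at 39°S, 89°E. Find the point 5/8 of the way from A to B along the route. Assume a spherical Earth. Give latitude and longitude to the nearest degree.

Convert each endpoint to a unit vector on the sphere (x = cos φ cos λ, y = cos φ sin λ, z = sin φ).
The central angle between the endpoints is δ = arccos(p₁·p₂) ≈ 0.711 rad (40.7°).
Interpolate at f = 5/8 with slerp weights a = sin((1−f)δ)/sin δ ≈ 0.404, b = sin(fδ)/sin δ ≈ 0.659.
p = a·p₁ + b·p₂ ≈ (-0.141, 0.617, -0.774); φ = arcsin(p_z) ≈ -50.74°, λ = atan2(p_y, p_x) ≈ 102.89°.

≈ 51°S, 103°E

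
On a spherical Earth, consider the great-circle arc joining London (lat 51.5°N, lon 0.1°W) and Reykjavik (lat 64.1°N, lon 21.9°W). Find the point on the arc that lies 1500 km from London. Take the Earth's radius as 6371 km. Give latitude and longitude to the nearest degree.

Write both endpoints as unit vectors p₁, p₂ with components (cos φ cos λ, cos φ sin λ, sin φ).
The central angle between the endpoints is δ = arccos(p₁·p₂) ≈ 0.296 rad (17.0°). The total great-circle distance is δ·R ≈ 0.296 × 6371 ≈ 1887 km, so the target fraction is f = 1500/1887 ≈ 0.795.
Interpolate at f ≈ 0.795 with slerp weights a = sin((1−f)δ)/sin δ ≈ 0.208, b = sin(fδ)/sin δ ≈ 0.799.
p = a·p₁ + b·p₂ ≈ (0.453, -0.130, 0.882); φ = arcsin(p_z) ≈ 61.85°, λ = atan2(p_y, p_x) ≈ -16.05°.

≈ lat 62°N, lon 16°W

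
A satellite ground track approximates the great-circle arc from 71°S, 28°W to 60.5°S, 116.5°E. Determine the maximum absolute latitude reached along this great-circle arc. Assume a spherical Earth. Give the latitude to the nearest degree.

The great circle lies in the plane with unit normal n̂ = (p₁ × p₂)/|p₁ × p₂|.
Here n̂_z ≈ +0.129; the vertex latitude is φ_max = arccos|n̂_z| ≈ 82.6°.
Check via Clairaut: cos φ_max = |cos φ₁| · sin C = cos(71.0°)·sin(156.7°) ≈ 0.129, again giving ≈ 82.6°.

≈ 83°S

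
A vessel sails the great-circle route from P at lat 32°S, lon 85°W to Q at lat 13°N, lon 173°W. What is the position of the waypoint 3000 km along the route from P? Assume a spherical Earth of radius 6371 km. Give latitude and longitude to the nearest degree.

The haversine formula gives a central angle δ ≈ 1.661 rad (95.2°) between the endpoints. The total great-circle distance is δ·R ≈ 1.661 × 6371 ≈ 10584 km, so the target fraction is f = 3000/10584 ≈ 0.283.
Interpolate at f ≈ 0.283 with slerp weights a = sin((1−f)δ)/sin δ ≈ 0.932, b = sin(fδ)/sin δ ≈ 0.456.
p = a·p₁ + b·p₂ ≈ (-0.372, -0.842, -0.392); φ = arcsin(p_z) ≈ -23.05°, λ = atan2(p_y, p_x) ≈ -113.82°.

≈ lat 23°S, lon 114°W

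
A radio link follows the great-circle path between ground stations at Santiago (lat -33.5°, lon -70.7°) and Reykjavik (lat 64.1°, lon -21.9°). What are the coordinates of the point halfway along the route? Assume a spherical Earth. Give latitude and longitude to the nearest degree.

≈ lat 17°, lon -54°

From cos δ = sin φ₁ sin φ₂ + cos φ₁ cos φ₂ cos Δλ, the central angle is δ ≈ 1.830 rad (104.9°).
Interpolate at f = 1/2 with slerp weights a = sin((1−f)δ)/sin δ ≈ 0.820, b = sin(fδ)/sin δ ≈ 0.820.
p = a·p₁ + b·p₂ ≈ (0.558, -0.779, 0.285); φ = arcsin(p_z) ≈ 16.56°, λ = atan2(p_y, p_x) ≈ -54.37°.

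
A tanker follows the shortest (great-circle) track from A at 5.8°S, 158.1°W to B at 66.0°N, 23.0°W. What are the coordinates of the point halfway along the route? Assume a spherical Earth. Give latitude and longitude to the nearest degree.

≈ 47°N, 136°W

Convert each endpoint to a unit vector on the sphere (x = cos φ cos λ, y = cos φ sin λ, z = sin φ).
The central angle between the endpoints is δ = arccos(p₁·p₂) ≈ 1.959 rad (112.3°).
Interpolate at f = 1/2 with slerp weights a = sin((1−f)δ)/sin δ ≈ 0.897, b = sin(fδ)/sin δ ≈ 0.897.
p = a·p₁ + b·p₂ ≈ (-0.492, -0.476, 0.729); φ = arcsin(p_z) ≈ 46.80°, λ = atan2(p_y, p_x) ≈ -135.99°.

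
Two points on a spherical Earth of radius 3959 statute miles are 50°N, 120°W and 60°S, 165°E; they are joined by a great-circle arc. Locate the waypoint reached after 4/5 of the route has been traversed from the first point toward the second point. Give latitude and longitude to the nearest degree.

≈ 40°S, 170°W

From cos δ = sin φ₁ sin φ₂ + cos φ₁ cos φ₂ cos Δλ, the central angle is δ ≈ 2.190 rad (125.5°).
Interpolate at f = 4/5 with slerp weights a = sin((1−f)δ)/sin δ ≈ 0.521, b = sin(fδ)/sin δ ≈ 1.208.
p = a·p₁ + b·p₂ ≈ (-0.751, -0.134, -0.647); φ = arcsin(p_z) ≈ -40.32°, λ = atan2(p_y, p_x) ≈ -169.91°.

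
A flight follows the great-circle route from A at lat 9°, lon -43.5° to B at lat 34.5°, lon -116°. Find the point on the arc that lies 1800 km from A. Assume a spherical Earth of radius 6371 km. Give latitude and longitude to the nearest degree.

From cos δ = sin φ₁ sin φ₂ + cos φ₁ cos φ₂ cos Δλ, the central angle is δ ≈ 1.231 rad (70.5°). The total great-circle distance is δ·R ≈ 1.231 × 6371 ≈ 7842 km, so the target fraction is f = 1800/7842 ≈ 0.230.
Interpolate at f ≈ 0.230 with slerp weights a = sin((1−f)δ)/sin δ ≈ 0.862, b = sin(fδ)/sin δ ≈ 0.296.
p = a·p₁ + b·p₂ ≈ (0.511, -0.805, 0.302); φ = arcsin(p_z) ≈ 17.60°, λ = atan2(p_y, p_x) ≈ -57.61°.

≈ lat 18°, lon -58°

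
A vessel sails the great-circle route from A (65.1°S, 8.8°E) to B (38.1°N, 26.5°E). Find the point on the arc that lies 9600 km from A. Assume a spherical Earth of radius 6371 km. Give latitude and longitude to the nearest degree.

The haversine formula gives a central angle δ ≈ 1.817 rad (104.1°) between the endpoints. The total great-circle distance is δ·R ≈ 1.817 × 6371 ≈ 11578 km, so the target fraction is f = 9600/11578 ≈ 0.829.
Interpolate at f ≈ 0.829 with slerp weights a = sin((1−f)δ)/sin δ ≈ 0.315, b = sin(fδ)/sin δ ≈ 1.029.
p = a·p₁ + b·p₂ ≈ (0.856, 0.382, 0.349); φ = arcsin(p_z) ≈ 20.44°, λ = atan2(p_y, p_x) ≈ 24.03°.

≈ (20°N, 24°E)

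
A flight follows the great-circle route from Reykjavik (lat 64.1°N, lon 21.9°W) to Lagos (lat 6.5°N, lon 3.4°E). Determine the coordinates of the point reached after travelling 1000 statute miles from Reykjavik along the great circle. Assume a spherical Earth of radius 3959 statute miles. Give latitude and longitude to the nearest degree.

Convert each endpoint to a unit vector on the sphere (x = cos φ cos λ, y = cos φ sin λ, z = sin φ).
The central angle between the endpoints is δ = arccos(p₁·p₂) ≈ 1.054 rad (60.4°). The total great-circle distance is δ·R ≈ 1.054 × 3959 ≈ 4172 mi, so the target fraction is f = 1000/4172 ≈ 0.240.
Interpolate at f ≈ 0.240 with slerp weights a = sin((1−f)δ)/sin δ ≈ 0.826, b = sin(fδ)/sin δ ≈ 0.287.
p = a·p₁ + b·p₂ ≈ (0.620, -0.118, 0.776); φ = arcsin(p_z) ≈ 50.87°, λ = atan2(p_y, p_x) ≈ -10.75°.

≈ lat 51°N, lon 11°W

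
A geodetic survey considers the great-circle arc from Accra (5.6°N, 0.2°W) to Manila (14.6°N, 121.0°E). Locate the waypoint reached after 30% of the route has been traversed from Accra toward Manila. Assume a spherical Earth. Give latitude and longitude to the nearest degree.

Convert each endpoint to a unit vector on the sphere (x = cos φ cos λ, y = cos φ sin λ, z = sin φ).
The central angle between the endpoints is δ = arccos(p₁·p₂) ≈ 2.065 rad (118.3°).
Interpolate at f = 0.30 with slerp weights a = sin((1−f)δ)/sin δ ≈ 1.127, b = sin(fδ)/sin δ ≈ 0.660.
p = a·p₁ + b·p₂ ≈ (0.793, 0.543, 0.276); φ = arcsin(p_z) ≈ 16.03°, λ = atan2(p_y, p_x) ≈ 34.41°.

≈ (16°N, 34°E)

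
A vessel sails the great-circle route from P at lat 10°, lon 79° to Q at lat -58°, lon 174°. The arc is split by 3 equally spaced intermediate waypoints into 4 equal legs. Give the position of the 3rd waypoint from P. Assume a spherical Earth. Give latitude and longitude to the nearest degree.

≈ lat -50°, lon 133°

The haversine formula gives a central angle δ ≈ 1.765 rad (101.1°) between the endpoints.
Interpolate at f = 3/4 with slerp weights a = sin((1−f)δ)/sin δ ≈ 0.435, b = sin(fδ)/sin δ ≈ 0.988.
p = a·p₁ + b·p₂ ≈ (-0.439, 0.475, -0.762); φ = arcsin(p_z) ≈ -49.68°, λ = atan2(p_y, p_x) ≈ 132.72°.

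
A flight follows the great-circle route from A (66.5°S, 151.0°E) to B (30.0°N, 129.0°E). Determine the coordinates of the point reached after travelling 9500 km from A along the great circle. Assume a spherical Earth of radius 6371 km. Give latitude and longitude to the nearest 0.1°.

From cos δ = sin φ₁ sin φ₂ + cos φ₁ cos φ₂ cos Δλ, the central angle is δ ≈ 1.710 rad (98.0°). The total great-circle distance is δ·R ≈ 1.710 × 6371 ≈ 10892 km, so the target fraction is f = 9500/10892 ≈ 0.872.
Interpolate at f ≈ 0.872 with slerp weights a = sin((1−f)δ)/sin δ ≈ 0.219, b = sin(fδ)/sin δ ≈ 1.007.
p = a·p₁ + b·p₂ ≈ (-0.625, 0.720, 0.303); φ = arcsin(p_z) ≈ 17.61°, λ = atan2(p_y, p_x) ≈ 130.97°.

≈ (17.6°N, 131.0°E)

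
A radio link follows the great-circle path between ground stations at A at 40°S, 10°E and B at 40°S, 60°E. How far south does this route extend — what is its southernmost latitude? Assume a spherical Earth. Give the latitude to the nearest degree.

≈ 43°S

The great circle lies in the plane with unit normal n̂ = (p₁ × p₂)/|p₁ × p₂|.
Here n̂_z ≈ +0.734; the vertex latitude is φ_max = arccos|n̂_z| ≈ 42.8°.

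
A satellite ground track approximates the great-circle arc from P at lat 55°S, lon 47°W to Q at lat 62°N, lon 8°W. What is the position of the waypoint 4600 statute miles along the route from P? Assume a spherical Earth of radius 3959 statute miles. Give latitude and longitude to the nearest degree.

≈ lat 10°N, lon 28°W

The haversine formula gives a central angle δ ≈ 2.111 rad (120.9°) between the endpoints. The total great-circle distance is δ·R ≈ 2.111 × 3959 ≈ 8356 mi, so the target fraction is f = 4600/8356 ≈ 0.551.
Interpolate at f ≈ 0.551 with slerp weights a = sin((1−f)δ)/sin δ ≈ 0.947, b = sin(fδ)/sin δ ≈ 1.070.
p = a·p₁ + b·p₂ ≈ (0.868, -0.467, 0.168); φ = arcsin(p_z) ≈ 9.70°, λ = atan2(p_y, p_x) ≈ -28.30°.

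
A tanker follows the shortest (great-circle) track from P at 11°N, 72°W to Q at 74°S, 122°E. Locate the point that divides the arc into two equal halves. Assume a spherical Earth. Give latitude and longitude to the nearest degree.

From cos δ = sin φ₁ sin φ₂ + cos φ₁ cos φ₂ cos Δλ, the central angle is δ ≈ 2.033 rad (116.5°).
Interpolate at f = 1/2 with slerp weights a = sin((1−f)δ)/sin δ ≈ 0.950, b = sin(fδ)/sin δ ≈ 0.950.
p = a·p₁ + b·p₂ ≈ (0.149, -0.665, -0.732); φ = arcsin(p_z) ≈ -47.05°, λ = atan2(p_y, p_x) ≈ -77.33°.

≈ 47°S, 77°W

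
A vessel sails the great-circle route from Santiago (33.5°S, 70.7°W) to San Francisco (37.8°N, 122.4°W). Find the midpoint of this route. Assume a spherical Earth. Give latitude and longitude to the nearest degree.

From cos δ = sin φ₁ sin φ₂ + cos φ₁ cos φ₂ cos Δλ, the central angle is δ ≈ 1.501 rad (86.0°).
Interpolate at f = 1/2 with slerp weights a = sin((1−f)δ)/sin δ ≈ 0.684, b = sin(fδ)/sin δ ≈ 0.684.
p = a·p₁ + b·p₂ ≈ (-0.101, -0.994, 0.042); φ = arcsin(p_z) ≈ 2.39°, λ = atan2(p_y, p_x) ≈ -95.80°.

≈ 2°N, 96°W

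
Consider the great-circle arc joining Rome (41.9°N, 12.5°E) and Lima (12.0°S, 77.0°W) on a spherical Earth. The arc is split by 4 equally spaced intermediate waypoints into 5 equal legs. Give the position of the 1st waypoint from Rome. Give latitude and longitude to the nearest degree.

≈ 36°N, 12°W

Convert each endpoint to a unit vector on the sphere (x = cos φ cos λ, y = cos φ sin λ, z = sin φ).
The central angle between the endpoints is δ = arccos(p₁·p₂) ≈ 1.704 rad (97.6°).
Interpolate at f = 1/5 with slerp weights a = sin((1−f)δ)/sin δ ≈ 0.987, b = sin(fδ)/sin δ ≈ 0.337.
p = a·p₁ + b·p₂ ≈ (0.792, -0.162, 0.589); φ = arcsin(p_z) ≈ 36.10°, λ = atan2(p_y, p_x) ≈ -11.59°.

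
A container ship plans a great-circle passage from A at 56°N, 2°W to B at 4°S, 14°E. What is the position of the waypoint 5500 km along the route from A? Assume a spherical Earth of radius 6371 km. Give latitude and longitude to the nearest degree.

≈ 8°N, 12°E

The haversine formula gives a central angle δ ≈ 1.072 rad (61.4°) between the endpoints. The total great-circle distance is δ·R ≈ 1.072 × 6371 ≈ 6830 km, so the target fraction is f = 5500/6830 ≈ 0.805.
Interpolate at f ≈ 0.805 with slerp weights a = sin((1−f)δ)/sin δ ≈ 0.236, b = sin(fδ)/sin δ ≈ 0.865.
p = a·p₁ + b·p₂ ≈ (0.970, 0.204, 0.135); φ = arcsin(p_z) ≈ 7.77°, λ = atan2(p_y, p_x) ≈ 11.90°.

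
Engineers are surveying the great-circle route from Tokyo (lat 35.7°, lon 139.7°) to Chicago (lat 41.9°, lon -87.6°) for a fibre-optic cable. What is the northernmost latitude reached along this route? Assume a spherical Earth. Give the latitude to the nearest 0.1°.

The great circle lies in the plane with unit normal n̂ = (p₁ × p₂)/|p₁ × p₂|.
Here n̂_z ≈ +0.444; the vertex latitude is φ_max = arccos|n̂_z| ≈ 63.6°.
Check via Clairaut: cos φ_max = |cos φ₁| · sin C = cos(35.7°)·sin(33.2°) ≈ 0.444, again giving ≈ 63.6°.

≈ 63.6°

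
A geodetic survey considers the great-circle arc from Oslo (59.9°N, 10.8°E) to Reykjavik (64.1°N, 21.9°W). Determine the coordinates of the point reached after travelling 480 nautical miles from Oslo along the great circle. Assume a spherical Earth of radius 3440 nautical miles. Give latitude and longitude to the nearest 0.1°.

≈ 63.0°N, 4.7°W

The haversine formula gives a central angle δ ≈ 0.274 rad (15.7°) between the endpoints. The total great-circle distance is δ·R ≈ 0.274 × 3440 ≈ 944 nmi, so the target fraction is f = 480/944 ≈ 0.509.
Interpolate at f ≈ 0.509 with slerp weights a = sin((1−f)δ)/sin δ ≈ 0.496, b = sin(fδ)/sin δ ≈ 0.513.
p = a·p₁ + b·p₂ ≈ (0.452, -0.037, 0.891); φ = arcsin(p_z) ≈ 63.00°, λ = atan2(p_y, p_x) ≈ -4.68°.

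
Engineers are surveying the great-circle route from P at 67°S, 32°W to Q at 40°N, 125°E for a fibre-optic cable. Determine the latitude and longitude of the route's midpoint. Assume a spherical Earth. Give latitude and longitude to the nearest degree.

Write both endpoints as unit vectors p₁, p₂ with components (cos φ cos λ, cos φ sin λ, sin φ).
The central angle between the endpoints is δ = arccos(p₁·p₂) ≈ 2.620 rad (150.1°).
Interpolate at f = 1/2 with slerp weights a = sin((1−f)δ)/sin δ ≈ 1.940, b = sin(fδ)/sin δ ≈ 1.940.
p = a·p₁ + b·p₂ ≈ (-0.210, 0.816, -0.539); φ = arcsin(p_z) ≈ -32.61°, λ = atan2(p_y, p_x) ≈ 104.41°.

≈ 33°S, 104°E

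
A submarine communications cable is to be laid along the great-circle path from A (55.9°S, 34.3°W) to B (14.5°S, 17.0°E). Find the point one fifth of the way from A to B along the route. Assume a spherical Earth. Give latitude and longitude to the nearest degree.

Write both endpoints as unit vectors p₁, p₂ with components (cos φ cos λ, cos φ sin λ, sin φ).
The central angle between the endpoints is δ = arccos(p₁·p₂) ≈ 0.992 rad (56.9°).
Interpolate at f = 1/5 with slerp weights a = sin((1−f)δ)/sin δ ≈ 0.852, b = sin(fδ)/sin δ ≈ 0.235.
p = a·p₁ + b·p₂ ≈ (0.612, -0.202, -0.764); φ = arcsin(p_z) ≈ -49.83°, λ = atan2(p_y, p_x) ≈ -18.29°.

≈ (50°S, 18°W)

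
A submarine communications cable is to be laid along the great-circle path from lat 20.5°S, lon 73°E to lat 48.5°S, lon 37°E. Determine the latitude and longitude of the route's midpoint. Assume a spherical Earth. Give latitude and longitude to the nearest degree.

The haversine formula gives a central angle δ ≈ 0.701 rad (40.1°) between the endpoints.
Interpolate at f = 1/2 with slerp weights a = sin((1−f)δ)/sin δ ≈ 0.532, b = sin(fδ)/sin δ ≈ 0.532.
p = a·p₁ + b·p₂ ≈ (0.427, 0.689, -0.585); φ = arcsin(p_z) ≈ -35.81°, λ = atan2(p_y, p_x) ≈ 58.19°.

≈ lat 36°S, lon 58°E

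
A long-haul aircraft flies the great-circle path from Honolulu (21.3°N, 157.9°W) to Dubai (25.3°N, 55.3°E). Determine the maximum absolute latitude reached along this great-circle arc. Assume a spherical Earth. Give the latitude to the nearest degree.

≈ 56°N

The great circle lies in the plane with unit normal n̂ = (p₁ × p₂)/|p₁ × p₂|.
Here n̂_z ≈ -0.552; the vertex latitude is φ_max = arccos|n̂_z| ≈ 56.5°.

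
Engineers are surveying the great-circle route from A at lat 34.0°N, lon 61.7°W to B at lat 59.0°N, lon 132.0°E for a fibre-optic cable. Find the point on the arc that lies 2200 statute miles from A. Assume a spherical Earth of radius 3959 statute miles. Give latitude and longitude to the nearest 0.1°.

From cos δ = sin φ₁ sin φ₂ + cos φ₁ cos φ₂ cos Δλ, the central angle is δ ≈ 1.506 rad (86.3°). The total great-circle distance is δ·R ≈ 1.506 × 3959 ≈ 5963 mi, so the target fraction is f = 2200/5963 ≈ 0.369.
Interpolate at f ≈ 0.369 with slerp weights a = sin((1−f)δ)/sin δ ≈ 0.815, b = sin(fδ)/sin δ ≈ 0.529.
p = a·p₁ + b·p₂ ≈ (0.138, -0.393, 0.909); φ = arcsin(p_z) ≈ 65.38°, λ = atan2(p_y, p_x) ≈ -70.61°.

≈ lat 65.4°N, lon 70.6°W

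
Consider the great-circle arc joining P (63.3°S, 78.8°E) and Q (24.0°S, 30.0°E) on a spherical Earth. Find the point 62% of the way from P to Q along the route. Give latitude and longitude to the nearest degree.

≈ (41°S, 41°E)

Write both endpoints as unit vectors p₁, p₂ with components (cos φ cos λ, cos φ sin λ, sin φ).
The central angle between the endpoints is δ = arccos(p₁·p₂) ≈ 0.884 rad (50.7°).
Interpolate at f = 0.62 with slerp weights a = sin((1−f)δ)/sin δ ≈ 0.426, b = sin(fδ)/sin δ ≈ 0.674.
p = a·p₁ + b·p₂ ≈ (0.570, 0.496, -0.655); φ = arcsin(p_z) ≈ -40.92°, λ = atan2(p_y, p_x) ≈ 41.00°.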